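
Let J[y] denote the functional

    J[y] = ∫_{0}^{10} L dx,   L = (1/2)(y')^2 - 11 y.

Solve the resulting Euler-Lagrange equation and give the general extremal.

The Lagrangian is L = (1/2)(y')^2 - 11 y.
∂L/∂y = -11.
∂L/∂y' = y'.
The Euler-Lagrange equation d/dx(∂L/∂y') − ∂L/∂y = 0 becomes:
    y'' + 11 = 0
General solution: y(x) = -(11/2) x^2 + A x + B, where A and B are arbitrary constants fixed by the endpoint conditions.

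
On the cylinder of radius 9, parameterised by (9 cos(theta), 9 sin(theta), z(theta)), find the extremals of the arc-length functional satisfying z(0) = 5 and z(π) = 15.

Parameterise the cylinder of radius R = 9 as
    r(θ) = (9 cos θ, 9 sin θ, z(θ)).
The arc-length element is
    ds = sqrt(81 + (dz/dθ)^2) dθ,
so the Lagrangian is L = sqrt(81 + z'^2).
L depends on z' only, not on z or θ, so ∂L/∂z = 0 and
    ∂L/∂z' = z' / sqrt(81 + z'^2).
The Euler-Lagrange equation gives
    d/dθ( z' / sqrt(81 + z'^2) ) = 0,
so z' is constant. Integrating once:
    z(θ) = a θ + b,
a helix on the cylinder (a straight line when the cylinder is unrolled). The constants a, b are determined by the endpoint conditions.
With endpoint conditions z(0) = 5 and z(π) = 15: from z(0) = b we get b = 5, and a·π + 5 = 15 gives a = 10/π, so
    z(θ) = (10/π) θ + 5.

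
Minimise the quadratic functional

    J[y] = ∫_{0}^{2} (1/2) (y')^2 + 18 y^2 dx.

The Lagrangian is L = (1/2) (y')^2 + 18 y^2.
Compute ∂L/∂y = 36y, ∂L/∂y' = y'.
The Euler-Lagrange equation d/dx(∂L/∂y') − ∂L/∂y = 0 reduces to
    y'' − 36 y = 0.
Its general solution is
    y(x) = A e^(6x) + B e^(−6x),
with A, B fixed by the endpoint conditions.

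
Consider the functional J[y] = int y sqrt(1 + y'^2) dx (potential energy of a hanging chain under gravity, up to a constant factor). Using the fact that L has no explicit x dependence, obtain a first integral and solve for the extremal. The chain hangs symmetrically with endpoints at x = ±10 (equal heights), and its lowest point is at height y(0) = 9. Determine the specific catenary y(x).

The Lagrangian L(y, y') = y sqrt(1 + y'^2) has no explicit x dependence, so the Beltrami identity applies:
    L − y' ∂L/∂y' = C.
Compute ∂L/∂y' = y · y' / sqrt(1 + y'^2). Then
    L − y' ∂L/∂y'
    = y sqrt(1 + y'^2) − y · y'^2 / sqrt(1 + y'^2)
    = y (1 + y'^2 − y'^2) / sqrt(1 + y'^2)
    = y / sqrt(1 + y'^2) = C.
Squaring gives y^2 = C^2 (1 + y'^2), i.e.
    y'^2 = y^2 / C^2 − 1.
Separating variables,
    dy / sqrt(y^2 − C^2) = dx / C,
and integrating gives arccosh(y / C) = (x − a)/C, so
    y(x) = C cosh((x − a)/C),
the catenary. The constants C and a are fixed by the two endpoint conditions (and, for the hanging-chain problem, the length constraint selects C).
Now fit the given data. The endpoints x = ±10 are symmetric at equal height, so the catenary is even about its minimum: a = 0 and y(x) = C cosh(x/C). The lowest point is y(0) = C cosh(0) = C, and we are told y(0) = 9, so C = 9. Therefore
    y(x) = 9 cosh(x/9),
and at the endpoints
    y(±10) = 9 cosh(10/9).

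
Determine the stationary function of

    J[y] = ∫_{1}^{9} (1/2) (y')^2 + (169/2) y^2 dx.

The Lagrangian is L = (1/2) (y')^2 + (169/2) y^2.
Compute ∂L/∂y = 169y, ∂L/∂y' = y'.
The Euler-Lagrange equation d/dx(∂L/∂y') − ∂L/∂y = 0 reduces to
    y'' − 169 y = 0.
Its general solution is
    y(x) = A e^(13x) + B e^(−13x),
with A, B fixed by the endpoint conditions.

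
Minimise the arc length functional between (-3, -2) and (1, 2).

Arc-length functional: J[y] = ∫ sqrt(1 + (y')^2) dx.
Lagrangian L = sqrt(1 + (y')^2) has no explicit y dependence, so ∂L/∂y = 0 and the Euler-Lagrange equation gives
    d/dx( y' / sqrt(1 + (y')^2) ) = 0  ⇒  y' / sqrt(1 + (y')^2) = const.
Hence y' is constant, so y(x) is affine.
Fitting the endpoints (-3, -2) and (1, 2):
    slope m = (2 − (-2)) / (1 − (-3)) = 1,
    intercept c = (-2) − m·(-3) = 1.
Extremal: y(x) = x + 1.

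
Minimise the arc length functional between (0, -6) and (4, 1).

Arc-length functional: J[y] = ∫ sqrt(1 + (y')^2) dx.
Lagrangian L = sqrt(1 + (y')^2) has no explicit y dependence, so ∂L/∂y = 0 and the Euler-Lagrange equation gives
    d/dx( y' / sqrt(1 + (y')^2) ) = 0  ⇒  y' / sqrt(1 + (y')^2) = const.
Hence y' is constant, so y(x) is affine.
Fitting the endpoints (0, -6) and (4, 1):
    slope m = (1 − (-6)) / (4 − 0) = 7/4,
    intercept c = (-6) − m·0 = -6.
Extremal: y(x) = (7/4) x - 6.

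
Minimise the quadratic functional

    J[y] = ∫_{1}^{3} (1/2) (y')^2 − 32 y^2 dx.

The Lagrangian is L = (1/2) (y')^2 − 32 y^2.
Compute ∂L/∂y = -64y, ∂L/∂y' = y'.
The Euler-Lagrange equation d/dx(∂L/∂y') − ∂L/∂y = 0 reduces to
    y'' + 64 y = 0.
Its general solution is
    y(x) = A sin(8x) + B cos(8x),
with A, B fixed by the endpoint conditions.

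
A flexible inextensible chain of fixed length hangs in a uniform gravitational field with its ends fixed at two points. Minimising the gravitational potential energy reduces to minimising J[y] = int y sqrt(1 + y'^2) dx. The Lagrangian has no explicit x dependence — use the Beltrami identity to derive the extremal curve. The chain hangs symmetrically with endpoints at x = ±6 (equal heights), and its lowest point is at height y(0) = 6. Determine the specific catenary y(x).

The Lagrangian L(y, y') = y sqrt(1 + y'^2) has no explicit x dependence, so the Beltrami identity applies:
    L − y' ∂L/∂y' = C.
Compute ∂L/∂y' = y · y' / sqrt(1 + y'^2). Then
    L − y' ∂L/∂y'
    = y sqrt(1 + y'^2) − y · y'^2 / sqrt(1 + y'^2)
    = y (1 + y'^2 − y'^2) / sqrt(1 + y'^2)
    = y / sqrt(1 + y'^2) = C.
Squaring gives y^2 = C^2 (1 + y'^2), i.e.
    y'^2 = y^2 / C^2 − 1.
Separating variables,
    dy / sqrt(y^2 − C^2) = dx / C,
and integrating gives arccosh(y / C) = (x − a)/C, so
    y(x) = C cosh((x − a)/C),
the catenary. The constants C and a are fixed by the two endpoint conditions (and, for the hanging-chain problem, the length constraint selects C).
Now fit the given data. The endpoints x = ±6 are symmetric at equal height, so the catenary is even about its minimum: a = 0 and y(x) = C cosh(x/C). The lowest point is y(0) = C cosh(0) = C, and we are told y(0) = 6, so C = 6. Therefore
    y(x) = 6 cosh(x/6),
and at the endpoints
    y(±6) = 6 cosh(6/6).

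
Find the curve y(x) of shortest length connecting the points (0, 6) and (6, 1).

Arc-length functional: J[y] = ∫ sqrt(1 + (y')^2) dx.
Lagrangian L = sqrt(1 + (y')^2) has no explicit y dependence, so ∂L/∂y = 0 and the Euler-Lagrange equation gives
    d/dx( y' / sqrt(1 + (y')^2) ) = 0  ⇒  y' / sqrt(1 + (y')^2) = const.
Hence y' is constant, so y(x) is affine.
Fitting the endpoints (0, 6) and (6, 1):
    slope m = (1 − 6) / (6 − 0) = -5/6,
    intercept c = 6 − m·0 = 6.
Extremal: y(x) = (-5/6) x + 6.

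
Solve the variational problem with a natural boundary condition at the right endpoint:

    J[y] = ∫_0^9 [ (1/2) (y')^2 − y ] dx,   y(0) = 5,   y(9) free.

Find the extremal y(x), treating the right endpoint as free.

The Lagrangian L = (1/2) (y')^2 − y gives
    ∂L/∂y = −1,   ∂L/∂y' = y'.
Euler-Lagrange: d/dx(y') − (−1) = 0, i.e. y'' + 1 = 0, so
    y(x) = −(1/2) x^2 + C1 x + C2.
Fixed left endpoint y(0) = 5 ⇒ C2 = 5.
The right endpoint x = 9 is free, so the natural (transversality) condition is ∂L/∂y' |_{x=9} = 0, i.e. y'(9) = 0.
Compute y'(x) = −1 x + C1, so y'(9) = −9 + C1 = 0 ⇒ C1 = 9.
Therefore the extremal is
    y(x) = −x^2/2 + 9 x + 5.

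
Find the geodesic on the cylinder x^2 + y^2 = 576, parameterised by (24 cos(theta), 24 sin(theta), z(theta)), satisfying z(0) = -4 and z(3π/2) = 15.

Parameterise the cylinder of radius R = 24 as
    r(θ) = (24 cos θ, 24 sin θ, z(θ)).
The arc-length element is
    ds = sqrt(576 + (dz/dθ)^2) dθ,
so the Lagrangian is L = sqrt(576 + z'^2).
L depends on z' only, not on z or θ, so ∂L/∂z = 0 and
    ∂L/∂z' = z' / sqrt(576 + z'^2).
The Euler-Lagrange equation gives
    d/dθ( z' / sqrt(576 + z'^2) ) = 0,
so z' is constant. Integrating once:
    z(θ) = a θ + b,
a helix on the cylinder (a straight line when the cylinder is unrolled). The constants a, b are determined by the endpoint conditions.
With endpoint conditions z(0) = -4 and z(3π/2) = 15: from z(0) = b we get b = -4, and a·3π/2 + -4 = 15 gives a = 38/(3π), so
    z(θ) = (38/(3π)) θ − 4.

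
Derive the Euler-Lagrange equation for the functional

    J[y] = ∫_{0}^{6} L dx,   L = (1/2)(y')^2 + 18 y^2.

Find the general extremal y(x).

The Lagrangian is L = (1/2)(y')^2 + 18 y^2.
∂L/∂y = 36y.
∂L/∂y' = y'.
The Euler-Lagrange equation d/dx(∂L/∂y') − ∂L/∂y = 0 becomes:
    y'' - 36 y = 0
General solution: y(x) = A e^(6x) + B e^(-6x), where A and B are arbitrary constants fixed by the endpoint conditions.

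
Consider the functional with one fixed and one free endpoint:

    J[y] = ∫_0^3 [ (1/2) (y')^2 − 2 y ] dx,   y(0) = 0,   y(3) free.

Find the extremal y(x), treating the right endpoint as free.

The Lagrangian L = (1/2) (y')^2 − 2 y gives
    ∂L/∂y = −2,   ∂L/∂y' = y'.
Euler-Lagrange: d/dx(y') − (−2) = 0, i.e. y'' + 2 = 0, so
    y(x) = −(2/2) x^2 + C1 x + C2.
Fixed left endpoint y(0) = 0 ⇒ C2 = 0.
The right endpoint x = 3 is free, so the natural (transversality) condition is ∂L/∂y' |_{x=3} = 0, i.e. y'(3) = 0.
Compute y'(x) = −2 x + C1, so y'(3) = −6 + C1 = 0 ⇒ C1 = 6.
Therefore the extremal is
    y(x) = −x^2 + 6 x.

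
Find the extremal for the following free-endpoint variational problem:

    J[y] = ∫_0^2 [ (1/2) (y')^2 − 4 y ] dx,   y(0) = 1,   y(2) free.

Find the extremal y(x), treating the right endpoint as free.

The Lagrangian L = (1/2) (y')^2 − 4 y gives
    ∂L/∂y = −4,   ∂L/∂y' = y'.
Euler-Lagrange: d/dx(y') − (−4) = 0, i.e. y'' + 4 = 0, so
    y(x) = −(4/2) x^2 + C1 x + C2.
Fixed left endpoint y(0) = 1 ⇒ C2 = 1.
The right endpoint x = 2 is free, so the natural (transversality) condition is ∂L/∂y' |_{x=2} = 0, i.e. y'(2) = 0.
Compute y'(x) = −4 x + C1, so y'(2) = −8 + C1 = 0 ⇒ C1 = 8.
Therefore the extremal is
    y(x) = −2 x^2 + 8 x + 1.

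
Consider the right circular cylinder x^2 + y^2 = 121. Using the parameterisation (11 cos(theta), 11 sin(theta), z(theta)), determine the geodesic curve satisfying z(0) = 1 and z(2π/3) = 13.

Parameterise the cylinder of radius R = 11 as
    r(θ) = (11 cos θ, 11 sin θ, z(θ)).
The arc-length element is
    ds = sqrt(121 + (dz/dθ)^2) dθ,
so the Lagrangian is L = sqrt(121 + z'^2).
L depends on z' only, not on z or θ, so ∂L/∂z = 0 and
    ∂L/∂z' = z' / sqrt(121 + z'^2).
The Euler-Lagrange equation gives
    d/dθ( z' / sqrt(121 + z'^2) ) = 0,
so z' is constant. Integrating once:
    z(θ) = a θ + b,
a helix on the cylinder (a straight line when the cylinder is unrolled). The constants a, b are determined by the endpoint conditions.
With endpoint conditions z(0) = 1 and z(2π/3) = 13: from z(0) = b we get b = 1, and a·2π/3 + 1 = 13 gives a = 18/π, so
    z(θ) = (18/π) θ + 1.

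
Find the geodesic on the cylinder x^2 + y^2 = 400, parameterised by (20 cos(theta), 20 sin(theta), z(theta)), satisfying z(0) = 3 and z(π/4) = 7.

Parameterise the cylinder of radius R = 20 as
    r(θ) = (20 cos θ, 20 sin θ, z(θ)).
The arc-length element is
    ds = sqrt(400 + (dz/dθ)^2) dθ,
so the Lagrangian is L = sqrt(400 + z'^2).
L depends on z' only, not on z or θ, so ∂L/∂z = 0 and
    ∂L/∂z' = z' / sqrt(400 + z'^2).
The Euler-Lagrange equation gives
    d/dθ( z' / sqrt(400 + z'^2) ) = 0,
so z' is constant. Integrating once:
    z(θ) = a θ + b,
a helix on the cylinder (a straight line when the cylinder is unrolled). The constants a, b are determined by the endpoint conditions.
With endpoint conditions z(0) = 3 and z(π/4) = 7: from z(0) = b we get b = 3, and a·π/4 + 3 = 7 gives a = 16/π, so
    z(θ) = (16/π) θ + 3.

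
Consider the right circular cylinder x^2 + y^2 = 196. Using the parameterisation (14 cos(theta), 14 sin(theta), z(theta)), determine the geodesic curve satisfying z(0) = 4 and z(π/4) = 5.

Parameterise the cylinder of radius R = 14 as
    r(θ) = (14 cos θ, 14 sin θ, z(θ)).
The arc-length element is
    ds = sqrt(196 + (dz/dθ)^2) dθ,
so the Lagrangian is L = sqrt(196 + z'^2).
L depends on z' only, not on z or θ, so ∂L/∂z = 0 and
    ∂L/∂z' = z' / sqrt(196 + z'^2).
The Euler-Lagrange equation gives
    d/dθ( z' / sqrt(196 + z'^2) ) = 0,
so z' is constant. Integrating once:
    z(θ) = a θ + b,
a helix on the cylinder (a straight line when the cylinder is unrolled). The constants a, b are determined by the endpoint conditions.
With endpoint conditions z(0) = 4 and z(π/4) = 5: from z(0) = b we get b = 4, and a·π/4 + 4 = 5 gives a = 4/π, so
    z(θ) = (4/π) θ + 4.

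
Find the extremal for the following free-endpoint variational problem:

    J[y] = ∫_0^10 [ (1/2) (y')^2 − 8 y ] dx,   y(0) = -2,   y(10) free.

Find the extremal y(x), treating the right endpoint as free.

The Lagrangian L = (1/2) (y')^2 − 8 y gives
    ∂L/∂y = −8,   ∂L/∂y' = y'.
Euler-Lagrange: d/dx(y') − (−8) = 0, i.e. y'' + 8 = 0, so
    y(x) = −(8/2) x^2 + C1 x + C2.
Fixed left endpoint y(0) = -2 ⇒ C2 = -2.
The right endpoint x = 10 is free, so the natural (transversality) condition is ∂L/∂y' |_{x=10} = 0, i.e. y'(10) = 0.
Compute y'(x) = −8 x + C1, so y'(10) = −80 + C1 = 0 ⇒ C1 = 80.
Therefore the extremal is
    y(x) = −4 x^2 + 80 x − 2.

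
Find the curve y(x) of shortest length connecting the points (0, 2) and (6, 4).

Arc-length functional: J[y] = ∫ sqrt(1 + (y')^2) dx.
Lagrangian L = sqrt(1 + (y')^2) has no explicit y dependence, so ∂L/∂y = 0 and the Euler-Lagrange equation gives
    d/dx( y' / sqrt(1 + (y')^2) ) = 0  ⇒  y' / sqrt(1 + (y')^2) = const.
Hence y' is constant, so y(x) is affine.
Fitting the endpoints (0, 2) and (6, 4):
    slope m = (4 − 2) / (6 − 0) = 1/3,
    intercept c = 2 − m·0 = 2.
Extremal: y(x) = (1/3) x + 2.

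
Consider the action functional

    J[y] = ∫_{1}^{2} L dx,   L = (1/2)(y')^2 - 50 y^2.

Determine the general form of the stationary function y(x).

The Lagrangian is L = (1/2)(y')^2 - 50 y^2.
∂L/∂y = -100y.
∂L/∂y' = y'.
The Euler-Lagrange equation d/dx(∂L/∂y') − ∂L/∂y = 0 becomes:
    y'' + 100 y = 0
General solution: y(x) = A sin(10x) + B cos(10x), where A and B are arbitrary constants fixed by the endpoint conditions.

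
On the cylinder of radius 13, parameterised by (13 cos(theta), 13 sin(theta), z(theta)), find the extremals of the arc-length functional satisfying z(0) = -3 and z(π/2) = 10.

Parameterise the cylinder of radius R = 13 as
    r(θ) = (13 cos θ, 13 sin θ, z(θ)).
The arc-length element is
    ds = sqrt(169 + (dz/dθ)^2) dθ,
so the Lagrangian is L = sqrt(169 + z'^2).
L depends on z' only, not on z or θ, so ∂L/∂z = 0 and
    ∂L/∂z' = z' / sqrt(169 + z'^2).
The Euler-Lagrange equation gives
    d/dθ( z' / sqrt(169 + z'^2) ) = 0,
so z' is constant. Integrating once:
    z(θ) = a θ + b,
a helix on the cylinder (a straight line when the cylinder is unrolled). The constants a, b are determined by the endpoint conditions.
With endpoint conditions z(0) = -3 and z(π/2) = 10: from z(0) = b we get b = -3, and a·π/2 + -3 = 10 gives a = 26/π, so
    z(θ) = (26/π) θ − 3.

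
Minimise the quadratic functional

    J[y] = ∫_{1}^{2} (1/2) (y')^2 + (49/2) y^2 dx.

The Lagrangian is L = (1/2) (y')^2 + (49/2) y^2.
Compute ∂L/∂y = 49y, ∂L/∂y' = y'.
The Euler-Lagrange equation d/dx(∂L/∂y') − ∂L/∂y = 0 reduces to
    y'' − 49 y = 0.
Its general solution is
    y(x) = A e^(7x) + B e^(−7x),
with A, B fixed by the endpoint conditions.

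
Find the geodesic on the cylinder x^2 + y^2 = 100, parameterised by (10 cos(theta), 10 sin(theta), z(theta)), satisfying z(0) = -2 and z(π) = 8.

Parameterise the cylinder of radius R = 10 as
    r(θ) = (10 cos θ, 10 sin θ, z(θ)).
The arc-length element is
    ds = sqrt(100 + (dz/dθ)^2) dθ,
so the Lagrangian is L = sqrt(100 + z'^2).
L depends on z' only, not on z or θ, so ∂L/∂z = 0 and
    ∂L/∂z' = z' / sqrt(100 + z'^2).
The Euler-Lagrange equation gives
    d/dθ( z' / sqrt(100 + z'^2) ) = 0,
so z' is constant. Integrating once:
    z(θ) = a θ + b,
a helix on the cylinder (a straight line when the cylinder is unrolled). The constants a, b are determined by the endpoint conditions.
With endpoint conditions z(0) = -2 and z(π) = 8: from z(0) = b we get b = -2, and a·π + -2 = 8 gives a = 10/π, so
    z(θ) = (10/π) θ − 2.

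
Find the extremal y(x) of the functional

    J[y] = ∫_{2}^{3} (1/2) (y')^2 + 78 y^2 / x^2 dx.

The Lagrangian is L = (1/2) (y')^2 + 78 y^2 / x^2.
Compute ∂L/∂y = 156y/x^2, ∂L/∂y' = y'.
The Euler-Lagrange equation d/dx(∂L/∂y') − ∂L/∂y = 0 reduces to
    y'' − 156/x^2 · y = 0  (x > 0).
Its general solution is
    y(x) = A x^13 + B x^(-12),
with A, B fixed by the endpoint conditions.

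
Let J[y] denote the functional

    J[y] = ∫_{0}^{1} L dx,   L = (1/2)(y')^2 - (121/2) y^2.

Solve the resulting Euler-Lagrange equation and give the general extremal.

The Lagrangian is L = (1/2)(y')^2 - (121/2) y^2.
∂L/∂y = -121y.
∂L/∂y' = y'.
The Euler-Lagrange equation d/dx(∂L/∂y') − ∂L/∂y = 0 becomes:
    y'' + 121 y = 0
General solution: y(x) = A sin(11x) + B cos(11x), where A and B are arbitrary constants fixed by the endpoint conditions.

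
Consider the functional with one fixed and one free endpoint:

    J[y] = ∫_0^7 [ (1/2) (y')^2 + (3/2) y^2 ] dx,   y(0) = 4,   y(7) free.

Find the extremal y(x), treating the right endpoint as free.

The Lagrangian L = (1/2) (y')^2 + (3/2) y^2 gives
    ∂L/∂y = 3 y,   ∂L/∂y' = y'.
Euler-Lagrange: y'' − 3 y = 0.
With k = sqrt(3), the general solution is
    y(x) = A cosh(sqrt(3) x) + B sinh(sqrt(3) x).
Fixed left endpoint y(0) = 4 ⇒ A = 4.
The right endpoint x = 7 is free, so the natural (transversality) condition is ∂L/∂y' |_{x=7} = 0, i.e. y'(7) = 0.
Compute y'(x) = A k sinh(k x) + B k cosh(k x), so
    y'(7) = A k sinh(k·7) + B k cosh(k·7) = 0
    ⇒ B = −A tanh(k·7) = − 4 tanh(sqrt(3)·7).
Therefore the extremal is
    y(x) = 4 cosh(sqrt(3) x) − 4 tanh(sqrt(3)·7) sinh(sqrt(3) x).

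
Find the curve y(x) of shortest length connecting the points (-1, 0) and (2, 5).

Arc-length functional: J[y] = ∫ sqrt(1 + (y')^2) dx.
Lagrangian L = sqrt(1 + (y')^2) has no explicit y dependence, so ∂L/∂y = 0 and the Euler-Lagrange equation gives
    d/dx( y' / sqrt(1 + (y')^2) ) = 0  ⇒  y' / sqrt(1 + (y')^2) = const.
Hence y' is constant, so y(x) is affine.
Fitting the endpoints (-1, 0) and (2, 5):
    slope m = (5 − 0) / (2 − (-1)) = 5/3,
    intercept c = 0 − m·(-1) = 5/3.
Extremal: y(x) = (5/3) x + 5/3.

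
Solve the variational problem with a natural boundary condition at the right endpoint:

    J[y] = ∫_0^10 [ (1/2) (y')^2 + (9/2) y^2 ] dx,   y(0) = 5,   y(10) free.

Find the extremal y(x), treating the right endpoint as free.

The Lagrangian L = (1/2) (y')^2 + (9/2) y^2 gives
    ∂L/∂y = 9 y,   ∂L/∂y' = y'.
Euler-Lagrange: y'' − 9 y = 0.
With k = 3, the general solution is
    y(x) = A cosh(3 x) + B sinh(3 x).
Fixed left endpoint y(0) = 5 ⇒ A = 5.
The right endpoint x = 10 is free, so the natural (transversality) condition is ∂L/∂y' |_{x=10} = 0, i.e. y'(10) = 0.
Compute y'(x) = A k sinh(k x) + B k cosh(k x), so
    y'(10) = A k sinh(k·10) + B k cosh(k·10) = 0
    ⇒ B = −A tanh(k·10) = − 5 tanh(3·10).
Therefore the extremal is
    y(x) = 5 cosh(3 x) − 5 tanh(3·10) sinh(3 x).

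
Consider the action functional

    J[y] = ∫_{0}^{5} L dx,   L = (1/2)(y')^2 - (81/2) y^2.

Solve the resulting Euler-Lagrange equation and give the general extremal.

The Lagrangian is L = (1/2)(y')^2 - (81/2) y^2.
∂L/∂y = -81y.
∂L/∂y' = y'.
The Euler-Lagrange equation d/dx(∂L/∂y') − ∂L/∂y = 0 becomes:
    y'' + 81 y = 0
General solution: y(x) = A sin(9x) + B cos(9x), where A and B are arbitrary constants fixed by the endpoint conditions.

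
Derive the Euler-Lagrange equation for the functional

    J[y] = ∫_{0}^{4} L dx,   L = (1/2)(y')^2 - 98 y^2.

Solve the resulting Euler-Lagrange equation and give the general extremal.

The Lagrangian is L = (1/2)(y')^2 - 98 y^2.
∂L/∂y = -196y.
∂L/∂y' = y'.
The Euler-Lagrange equation d/dx(∂L/∂y') − ∂L/∂y = 0 becomes:
    y'' + 196 y = 0
General solution: y(x) = A sin(14x) + B cos(14x), where A and B are arbitrary constants fixed by the endpoint conditions.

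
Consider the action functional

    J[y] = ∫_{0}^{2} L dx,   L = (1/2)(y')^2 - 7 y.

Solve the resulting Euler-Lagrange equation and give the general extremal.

The Lagrangian is L = (1/2)(y')^2 - 7 y.
∂L/∂y = -7.
∂L/∂y' = y'.
The Euler-Lagrange equation d/dx(∂L/∂y') − ∂L/∂y = 0 becomes:
    y'' + 7 = 0
General solution: y(x) = -(7/2) x^2 + A x + B, where A and B are arbitrary constants fixed by the endpoint conditions.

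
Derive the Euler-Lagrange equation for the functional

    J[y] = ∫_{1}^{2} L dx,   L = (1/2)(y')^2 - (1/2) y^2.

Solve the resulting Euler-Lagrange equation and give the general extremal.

The Lagrangian is L = (1/2)(y')^2 - (1/2) y^2.
∂L/∂y = -y.
∂L/∂y' = y'.
The Euler-Lagrange equation d/dx(∂L/∂y') − ∂L/∂y = 0 becomes:
    y'' + y = 0
General solution: y(x) = A sin(x) + B cos(x), where A and B are arbitrary constants fixed by the endpoint conditions.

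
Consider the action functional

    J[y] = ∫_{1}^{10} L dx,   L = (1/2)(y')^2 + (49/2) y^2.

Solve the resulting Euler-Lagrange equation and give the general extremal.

The Lagrangian is L = (1/2)(y')^2 + (49/2) y^2.
∂L/∂y = 49y.
∂L/∂y' = y'.
The Euler-Lagrange equation d/dx(∂L/∂y') − ∂L/∂y = 0 becomes:
    y'' - 49 y = 0
General solution: y(x) = A e^(7x) + B e^(-7x), where A and B are arbitrary constants fixed by the endpoint conditions.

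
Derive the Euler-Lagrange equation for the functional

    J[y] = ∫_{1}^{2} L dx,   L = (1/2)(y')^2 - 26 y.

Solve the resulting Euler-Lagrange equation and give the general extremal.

The Lagrangian is L = (1/2)(y')^2 - 26 y.
∂L/∂y = -26.
∂L/∂y' = y'.
The Euler-Lagrange equation d/dx(∂L/∂y') − ∂L/∂y = 0 becomes:
    y'' + 26 = 0
General solution: y(x) = -13 x^2 + A x + B, where A and B are arbitrary constants fixed by the endpoint conditions.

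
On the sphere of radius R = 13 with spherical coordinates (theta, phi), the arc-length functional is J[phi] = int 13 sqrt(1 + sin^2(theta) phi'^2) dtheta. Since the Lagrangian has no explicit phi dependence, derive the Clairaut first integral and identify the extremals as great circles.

On the sphere of radius R = 13 with spherical coordinates (θ, φ), the induced metric is
    ds^2 = 169(dθ^2 + sin^2(θ) dφ^2).
Parameterise by θ; the arc-length functional is
    J[φ] = ∫ 13 sqrt(1 + sin^2(θ) (dφ/dθ)^2) dθ,
so L = 13 sqrt(1 + sin^2(θ) φ'^2). Compute
    ∂L/∂φ = 0  (L has no explicit φ dependence),
    ∂L/∂φ' = 13 sin^2(θ) φ' / sqrt(1 + sin^2(θ) φ'^2).
Since ∂L/∂φ = 0, the Euler-Lagrange equation
    d/dθ(∂L/∂φ') − ∂L/∂φ = 0
reduces to d/dθ(∂L/∂φ') = 0, i.e. the momentum conjugate to φ is conserved:
    13 sin^2(θ) φ' / sqrt(1 + sin^2(θ) φ'^2) = C.
The overall factor of 13 is constant, so dividing through gives Clairaut's relation sin^2(θ) φ' / sqrt(1 + sin^2(θ) φ'^2) = C' (with C' = C/13). Solving for φ' and integrating gives the great-circle family
    cot(θ) = A cos(φ − φ_0),
i.e. the intersection of the sphere with a plane through the origin. The two constants A and φ_0 (equivalently C and one phase) are fixed by the two endpoint conditions.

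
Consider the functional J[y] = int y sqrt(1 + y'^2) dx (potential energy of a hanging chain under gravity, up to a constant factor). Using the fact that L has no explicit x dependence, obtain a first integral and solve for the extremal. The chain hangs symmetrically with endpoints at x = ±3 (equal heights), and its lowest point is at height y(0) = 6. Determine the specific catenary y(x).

The Lagrangian L(y, y') = y sqrt(1 + y'^2) has no explicit x dependence, so the Beltrami identity applies:
    L − y' ∂L/∂y' = C.
Compute ∂L/∂y' = y · y' / sqrt(1 + y'^2). Then
    L − y' ∂L/∂y'
    = y sqrt(1 + y'^2) − y · y'^2 / sqrt(1 + y'^2)
    = y (1 + y'^2 − y'^2) / sqrt(1 + y'^2)
    = y / sqrt(1 + y'^2) = C.
Squaring gives y^2 = C^2 (1 + y'^2), i.e.
    y'^2 = y^2 / C^2 − 1.
Separating variables,
    dy / sqrt(y^2 − C^2) = dx / C,
and integrating gives arccosh(y / C) = (x − a)/C, so
    y(x) = C cosh((x − a)/C),
the catenary. The constants C and a are fixed by the two endpoint conditions (and, for the hanging-chain problem, the length constraint selects C).
Now fit the given data. The endpoints x = ±3 are symmetric at equal height, so the catenary is even about its minimum: a = 0 and y(x) = C cosh(x/C). The lowest point is y(0) = C cosh(0) = C, and we are told y(0) = 6, so C = 6. Therefore
    y(x) = 6 cosh(x/6),
and at the endpoints
    y(±3) = 6 cosh(3/6).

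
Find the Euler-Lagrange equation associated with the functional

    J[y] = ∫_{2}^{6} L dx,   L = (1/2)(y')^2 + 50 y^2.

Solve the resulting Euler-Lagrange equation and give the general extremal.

The Lagrangian is L = (1/2)(y')^2 + 50 y^2.
∂L/∂y = 100y.
∂L/∂y' = y'.
The Euler-Lagrange equation d/dx(∂L/∂y') − ∂L/∂y = 0 becomes:
    y'' - 100 y = 0
General solution: y(x) = A e^(10x) + B e^(-10x), where A and B are arbitrary constants fixed by the endpoint conditions.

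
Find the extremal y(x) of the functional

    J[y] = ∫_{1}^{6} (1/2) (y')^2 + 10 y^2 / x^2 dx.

The Lagrangian is L = (1/2) (y')^2 + 10 y^2 / x^2.
Compute ∂L/∂y = 20y/x^2, ∂L/∂y' = y'.
The Euler-Lagrange equation d/dx(∂L/∂y') − ∂L/∂y = 0 reduces to
    y'' − 20/x^2 · y = 0  (x > 0).
Its general solution is
    y(x) = A x^5 + B x^(-4),
with A, B fixed by the endpoint conditions.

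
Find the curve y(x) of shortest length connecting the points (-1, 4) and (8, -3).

Arc-length functional: J[y] = ∫ sqrt(1 + (y')^2) dx.
Lagrangian L = sqrt(1 + (y')^2) has no explicit y dependence, so ∂L/∂y = 0 and the Euler-Lagrange equation gives
    d/dx( y' / sqrt(1 + (y')^2) ) = 0  ⇒  y' / sqrt(1 + (y')^2) = const.
Hence y' is constant, so y(x) is affine.
Fitting the endpoints (-1, 4) and (8, -3):
    slope m = ((-3) − 4) / (8 − (-1)) = -7/9,
    intercept c = 4 − m·(-1) = 29/9.
Extremal: y(x) = (-7/9) x + 29/9.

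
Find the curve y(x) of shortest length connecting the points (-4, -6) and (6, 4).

Arc-length functional: J[y] = ∫ sqrt(1 + (y')^2) dx.
Lagrangian L = sqrt(1 + (y')^2) has no explicit y dependence, so ∂L/∂y = 0 and the Euler-Lagrange equation gives
    d/dx( y' / sqrt(1 + (y')^2) ) = 0  ⇒  y' / sqrt(1 + (y')^2) = const.
Hence y' is constant, so y(x) is affine.
Fitting the endpoints (-4, -6) and (6, 4):
    slope m = (4 − (-6)) / (6 − (-4)) = 1,
    intercept c = (-6) − m·(-4) = -2.
Extremal: y(x) = x - 2.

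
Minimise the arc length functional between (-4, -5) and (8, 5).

Arc-length functional: J[y] = ∫ sqrt(1 + (y')^2) dx.
Lagrangian L = sqrt(1 + (y')^2) has no explicit y dependence, so ∂L/∂y = 0 and the Euler-Lagrange equation gives
    d/dx( y' / sqrt(1 + (y')^2) ) = 0  ⇒  y' / sqrt(1 + (y')^2) = const.
Hence y' is constant, so y(x) is affine.
Fitting the endpoints (-4, -5) and (8, 5):
    slope m = (5 − (-5)) / (8 − (-4)) = 5/6,
    intercept c = (-5) − m·(-4) = -5/3.
Extremal: y(x) = (5/6) x - 5/3.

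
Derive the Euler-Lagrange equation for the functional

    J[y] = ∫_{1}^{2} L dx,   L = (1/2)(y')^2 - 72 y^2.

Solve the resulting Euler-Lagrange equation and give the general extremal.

The Lagrangian is L = (1/2)(y')^2 - 72 y^2.
∂L/∂y = -144y.
∂L/∂y' = y'.
The Euler-Lagrange equation d/dx(∂L/∂y') − ∂L/∂y = 0 becomes:
    y'' + 144 y = 0
General solution: y(x) = A sin(12x) + B cos(12x), where A and B are arbitrary constants fixed by the endpoint conditions.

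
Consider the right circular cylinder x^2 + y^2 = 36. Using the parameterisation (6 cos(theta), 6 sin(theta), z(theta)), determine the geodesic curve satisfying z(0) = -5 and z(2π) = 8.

Parameterise the cylinder of radius R = 6 as
    r(θ) = (6 cos θ, 6 sin θ, z(θ)).
The arc-length element is
    ds = sqrt(36 + (dz/dθ)^2) dθ,
so the Lagrangian is L = sqrt(36 + z'^2).
L depends on z' only, not on z or θ, so ∂L/∂z = 0 and
    ∂L/∂z' = z' / sqrt(36 + z'^2).
The Euler-Lagrange equation gives
    d/dθ( z' / sqrt(36 + z'^2) ) = 0,
so z' is constant. Integrating once:
    z(θ) = a θ + b,
a helix on the cylinder (a straight line when the cylinder is unrolled). The constants a, b are determined by the endpoint conditions.
With endpoint conditions z(0) = -5 and z(2π) = 8: from z(0) = b we get b = -5, and a·2π + -5 = 8 gives a = 13/(2π), so
    z(θ) = (13/(2π)) θ − 5.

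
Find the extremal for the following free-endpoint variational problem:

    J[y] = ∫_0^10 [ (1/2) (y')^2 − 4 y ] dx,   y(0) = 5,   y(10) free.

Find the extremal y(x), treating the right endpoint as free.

The Lagrangian L = (1/2) (y')^2 − 4 y gives
    ∂L/∂y = −4,   ∂L/∂y' = y'.
Euler-Lagrange: d/dx(y') − (−4) = 0, i.e. y'' + 4 = 0, so
    y(x) = −(4/2) x^2 + C1 x + C2.
Fixed left endpoint y(0) = 5 ⇒ C2 = 5.
The right endpoint x = 10 is free, so the natural (transversality) condition is ∂L/∂y' |_{x=10} = 0, i.e. y'(10) = 0.
Compute y'(x) = −4 x + C1, so y'(10) = −40 + C1 = 0 ⇒ C1 = 40.
Therefore the extremal is
    y(x) = −2 x^2 + 40 x + 5.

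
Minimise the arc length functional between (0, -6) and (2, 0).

Arc-length functional: J[y] = ∫ sqrt(1 + (y')^2) dx.
Lagrangian L = sqrt(1 + (y')^2) has no explicit y dependence, so ∂L/∂y = 0 and the Euler-Lagrange equation gives
    d/dx( y' / sqrt(1 + (y')^2) ) = 0  ⇒  y' / sqrt(1 + (y')^2) = const.
Hence y' is constant, so y(x) is affine.
Fitting the endpoints (0, -6) and (2, 0):
    slope m = (0 − (-6)) / (2 − 0) = 3,
    intercept c = (-6) − m·0 = -6.
Extremal: y(x) = 3 x - 6.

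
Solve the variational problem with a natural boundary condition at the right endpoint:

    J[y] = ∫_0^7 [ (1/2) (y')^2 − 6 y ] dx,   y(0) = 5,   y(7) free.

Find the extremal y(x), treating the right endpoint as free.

The Lagrangian L = (1/2) (y')^2 − 6 y gives
    ∂L/∂y = −6,   ∂L/∂y' = y'.
Euler-Lagrange: d/dx(y') − (−6) = 0, i.e. y'' + 6 = 0, so
    y(x) = −(6/2) x^2 + C1 x + C2.
Fixed left endpoint y(0) = 5 ⇒ C2 = 5.
The right endpoint x = 7 is free, so the natural (transversality) condition is ∂L/∂y' |_{x=7} = 0, i.e. y'(7) = 0.
Compute y'(x) = −6 x + C1, so y'(7) = −42 + C1 = 0 ⇒ C1 = 42.
Therefore the extremal is
    y(x) = −3 x^2 + 42 x + 5.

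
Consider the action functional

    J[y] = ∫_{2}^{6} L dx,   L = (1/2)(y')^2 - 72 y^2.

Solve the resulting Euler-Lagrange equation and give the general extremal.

The Lagrangian is L = (1/2)(y')^2 - 72 y^2.
∂L/∂y = -144y.
∂L/∂y' = y'.
The Euler-Lagrange equation d/dx(∂L/∂y') − ∂L/∂y = 0 becomes:
    y'' + 144 y = 0
General solution: y(x) = A sin(12x) + B cos(12x), where A and B are arbitrary constants fixed by the endpoint conditions.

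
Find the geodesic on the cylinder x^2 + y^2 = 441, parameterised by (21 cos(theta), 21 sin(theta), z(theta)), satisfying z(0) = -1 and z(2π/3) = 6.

Parameterise the cylinder of radius R = 21 as
    r(θ) = (21 cos θ, 21 sin θ, z(θ)).
The arc-length element is
    ds = sqrt(441 + (dz/dθ)^2) dθ,
so the Lagrangian is L = sqrt(441 + z'^2).
L depends on z' only, not on z or θ, so ∂L/∂z = 0 and
    ∂L/∂z' = z' / sqrt(441 + z'^2).
The Euler-Lagrange equation gives
    d/dθ( z' / sqrt(441 + z'^2) ) = 0,
so z' is constant. Integrating once:
    z(θ) = a θ + b,
a helix on the cylinder (a straight line when the cylinder is unrolled). The constants a, b are determined by the endpoint conditions.
With endpoint conditions z(0) = -1 and z(2π/3) = 6: from z(0) = b we get b = -1, and a·2π/3 + -1 = 6 gives a = 21/(2π), so
    z(θ) = (21/(2π)) θ − 1.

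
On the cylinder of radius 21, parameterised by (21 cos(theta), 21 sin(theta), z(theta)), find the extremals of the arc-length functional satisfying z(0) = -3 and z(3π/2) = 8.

Parameterise the cylinder of radius R = 21 as
    r(θ) = (21 cos θ, 21 sin θ, z(θ)).
The arc-length element is
    ds = sqrt(441 + (dz/dθ)^2) dθ,
so the Lagrangian is L = sqrt(441 + z'^2).
L depends on z' only, not on z or θ, so ∂L/∂z = 0 and
    ∂L/∂z' = z' / sqrt(441 + z'^2).
The Euler-Lagrange equation gives
    d/dθ( z' / sqrt(441 + z'^2) ) = 0,
so z' is constant. Integrating once:
    z(θ) = a θ + b,
a helix on the cylinder (a straight line when the cylinder is unrolled). The constants a, b are determined by the endpoint conditions.
With endpoint conditions z(0) = -3 and z(3π/2) = 8: from z(0) = b we get b = -3, and a·3π/2 + -3 = 8 gives a = 22/(3π), so
    z(θ) = (22/(3π)) θ − 3.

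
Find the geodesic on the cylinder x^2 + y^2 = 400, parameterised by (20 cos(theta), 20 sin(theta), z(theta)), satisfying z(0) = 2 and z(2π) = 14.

Parameterise the cylinder of radius R = 20 as
    r(θ) = (20 cos θ, 20 sin θ, z(θ)).
The arc-length element is
    ds = sqrt(400 + (dz/dθ)^2) dθ,
so the Lagrangian is L = sqrt(400 + z'^2).
L depends on z' only, not on z or θ, so ∂L/∂z = 0 and
    ∂L/∂z' = z' / sqrt(400 + z'^2).
The Euler-Lagrange equation gives
    d/dθ( z' / sqrt(400 + z'^2) ) = 0,
so z' is constant. Integrating once:
    z(θ) = a θ + b,
a helix on the cylinder (a straight line when the cylinder is unrolled). The constants a, b are determined by the endpoint conditions.
With endpoint conditions z(0) = 2 and z(2π) = 14: from z(0) = b we get b = 2, and a·2π + 2 = 14 gives a = 6/π, so
    z(θ) = (6/π) θ + 2.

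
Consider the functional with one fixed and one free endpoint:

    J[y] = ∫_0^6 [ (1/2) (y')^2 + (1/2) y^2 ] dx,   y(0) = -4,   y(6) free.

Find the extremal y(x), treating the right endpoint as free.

The Lagrangian L = (1/2) (y')^2 + (1/2) y^2 gives
    ∂L/∂y = 1 y,   ∂L/∂y' = y'.
Euler-Lagrange: y'' − y = 0.
With k = 1, the general solution is
    y(x) = A cosh(x) + B sinh(x).
Fixed left endpoint y(0) = -4 ⇒ A = -4.
The right endpoint x = 6 is free, so the natural (transversality) condition is ∂L/∂y' |_{x=6} = 0, i.e. y'(6) = 0.
Compute y'(x) = A k sinh(k x) + B k cosh(k x), so
    y'(6) = A k sinh(k·6) + B k cosh(k·6) = 0
    ⇒ B = −A tanh(k·6) = 4 tanh(1·6).
Therefore the extremal is
    y(x) = −4 cosh(1 x) + 4 tanh(1·6) sinh(1 x).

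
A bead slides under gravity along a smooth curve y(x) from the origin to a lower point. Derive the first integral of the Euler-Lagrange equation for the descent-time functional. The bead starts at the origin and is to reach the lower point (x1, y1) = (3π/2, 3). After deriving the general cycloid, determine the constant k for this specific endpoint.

The Lagrangian L = sqrt((1 + y'^2) / y) has no explicit x dependence, so the Beltrami identity applies:
    L − y' ∂L/∂y' = C.
Compute ∂L/∂y' = y' / sqrt(y (1 + y'^2)).
Substitute:
    sqrt((1 + y'^2)/y) − y'·y' / sqrt(y (1 + y'^2))
    = (1 + y'^2) / sqrt(y (1 + y'^2)) − y'^2 / sqrt(y (1 + y'^2))
    = 1 / sqrt(y (1 + y'^2)) = C.
Squaring and rearranging gives the first integral
    y (1 + y'^2) = 1/C^2 =: k   (constant).
Solving this first-order ODE by the substitution
    y = (k/2)(1 − cos θ)
yields the cycloid parameterisation
    x(θ) = (k/2)(θ − sin θ),   y(θ) = (k/2)(1 − cos θ).
The constant k is fixed by the endpoint condition.
Now fit the given lower endpoint (x1, y1) = (3π/2, 3). At the bottom of the first arch (θ = π), the parametric equations give
    y(π) = (k/2)(1 − cos π) = k,
    x(π) = (k/2)(π − sin π) = kπ/2.
Matching y(π) = 3 gives k = 3, consistent with x(π) = 3π/2. Therefore the specific cycloid is
    x(θ) = (3/2)(θ − sin θ),   y(θ) = (3/2)(1 − cos θ).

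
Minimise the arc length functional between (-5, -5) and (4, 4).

Arc-length functional: J[y] = ∫ sqrt(1 + (y')^2) dx.
Lagrangian L = sqrt(1 + (y')^2) has no explicit y dependence, so ∂L/∂y = 0 and the Euler-Lagrange equation gives
    d/dx( y' / sqrt(1 + (y')^2) ) = 0  ⇒  y' / sqrt(1 + (y')^2) = const.
Hence y' is constant, so y(x) is affine.
Fitting the endpoints (-5, -5) and (4, 4):
    slope m = (4 − (-5)) / (4 − (-5)) = 1,
    intercept c = (-5) − m·(-5) = 0.
Extremal: y(x) = x.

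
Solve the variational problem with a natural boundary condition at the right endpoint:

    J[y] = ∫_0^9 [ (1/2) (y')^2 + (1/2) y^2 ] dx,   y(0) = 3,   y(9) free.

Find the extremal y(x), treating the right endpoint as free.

The Lagrangian L = (1/2) (y')^2 + (1/2) y^2 gives
    ∂L/∂y = 1 y,   ∂L/∂y' = y'.
Euler-Lagrange: y'' − y = 0.
With k = 1, the general solution is
    y(x) = A cosh(x) + B sinh(x).
Fixed left endpoint y(0) = 3 ⇒ A = 3.
The right endpoint x = 9 is free, so the natural (transversality) condition is ∂L/∂y' |_{x=9} = 0, i.e. y'(9) = 0.
Compute y'(x) = A k sinh(k x) + B k cosh(k x), so
    y'(9) = A k sinh(k·9) + B k cosh(k·9) = 0
    ⇒ B = −A tanh(k·9) = − 3 tanh(1·9).
Therefore the extremal is
    y(x) = 3 cosh(1 x) − 3 tanh(1·9) sinh(1 x).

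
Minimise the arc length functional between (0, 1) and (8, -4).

Arc-length functional: J[y] = ∫ sqrt(1 + (y')^2) dx.
Lagrangian L = sqrt(1 + (y')^2) has no explicit y dependence, so ∂L/∂y = 0 and the Euler-Lagrange equation gives
    d/dx( y' / sqrt(1 + (y')^2) ) = 0  ⇒  y' / sqrt(1 + (y')^2) = const.
Hence y' is constant, so y(x) is affine.
Fitting the endpoints (0, 1) and (8, -4):
    slope m = ((-4) − 1) / (8 − 0) = -5/8,
    intercept c = 1 − m·0 = 1.
Extremal: y(x) = (-5/8) x + 1.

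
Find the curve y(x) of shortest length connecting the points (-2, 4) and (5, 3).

Arc-length functional: J[y] = ∫ sqrt(1 + (y')^2) dx.
Lagrangian L = sqrt(1 + (y')^2) has no explicit y dependence, so ∂L/∂y = 0 and the Euler-Lagrange equation gives
    d/dx( y' / sqrt(1 + (y')^2) ) = 0  ⇒  y' / sqrt(1 + (y')^2) = const.
Hence y' is constant, so y(x) is affine.
Fitting the endpoints (-2, 4) and (5, 3):
    slope m = (3 − 4) / (5 − (-2)) = -1/7,
    intercept c = 4 − m·(-2) = 26/7.
Extremal: y(x) = (-1/7) x + 26/7.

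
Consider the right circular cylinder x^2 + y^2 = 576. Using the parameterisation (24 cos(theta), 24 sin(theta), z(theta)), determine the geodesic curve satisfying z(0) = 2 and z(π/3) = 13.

Parameterise the cylinder of radius R = 24 as
    r(θ) = (24 cos θ, 24 sin θ, z(θ)).
The arc-length element is
    ds = sqrt(576 + (dz/dθ)^2) dθ,
so the Lagrangian is L = sqrt(576 + z'^2).
L depends on z' only, not on z or θ, so ∂L/∂z = 0 and
    ∂L/∂z' = z' / sqrt(576 + z'^2).
The Euler-Lagrange equation gives
    d/dθ( z' / sqrt(576 + z'^2) ) = 0,
so z' is constant. Integrating once:
    z(θ) = a θ + b,
a helix on the cylinder (a straight line when the cylinder is unrolled). The constants a, b are determined by the endpoint conditions.
With endpoint conditions z(0) = 2 and z(π/3) = 13: from z(0) = b we get b = 2, and a·π/3 + 2 = 13 gives a = 33/π, so
    z(θ) = (33/π) θ + 2.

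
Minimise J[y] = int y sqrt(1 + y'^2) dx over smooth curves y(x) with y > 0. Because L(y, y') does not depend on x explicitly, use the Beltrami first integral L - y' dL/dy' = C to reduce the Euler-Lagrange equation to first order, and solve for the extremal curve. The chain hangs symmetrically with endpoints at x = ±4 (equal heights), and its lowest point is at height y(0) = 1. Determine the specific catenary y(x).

The Lagrangian L(y, y') = y sqrt(1 + y'^2) has no explicit x dependence, so the Beltrami identity applies:
    L − y' ∂L/∂y' = C.
Compute ∂L/∂y' = y · y' / sqrt(1 + y'^2). Then
    L − y' ∂L/∂y'
    = y sqrt(1 + y'^2) − y · y'^2 / sqrt(1 + y'^2)
    = y (1 + y'^2 − y'^2) / sqrt(1 + y'^2)
    = y / sqrt(1 + y'^2) = C.
Squaring gives y^2 = C^2 (1 + y'^2), i.e.
    y'^2 = y^2 / C^2 − 1.
Separating variables,
    dy / sqrt(y^2 − C^2) = dx / C,
and integrating gives arccosh(y / C) = (x − a)/C, so
    y(x) = C cosh((x − a)/C),
the catenary. The constants C and a are fixed by the two endpoint conditions (and, for the hanging-chain problem, the length constraint selects C).
Now fit the given data. The endpoints x = ±4 are symmetric at equal height, so the catenary is even about its minimum: a = 0 and y(x) = C cosh(x/C). The lowest point is y(0) = C cosh(0) = C, and we are told y(0) = 1, so C = 1. Therefore
    y(x) = cosh(x),
and at the endpoints
    y(±4) = cosh(4).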